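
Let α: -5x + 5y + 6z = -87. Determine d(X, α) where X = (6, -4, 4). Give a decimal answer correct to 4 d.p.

6.5778

n·X − d = (-5)·(6) + (5)·(-4) + (6)·(4) − (-87) = 61; |n| = √86.
Distance = |61| / √86 = 61/√86 ≈ 6.5778.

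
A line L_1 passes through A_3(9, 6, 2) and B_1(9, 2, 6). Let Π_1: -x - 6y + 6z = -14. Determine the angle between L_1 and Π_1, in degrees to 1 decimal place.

83.3

A direction vector for L_1 is B_1 − A_3 = (0, -4, 4).
sin θ = |n·v| / (|n||v|) = |48| / (√73 · √32) = 0.99313.
θ ≈ 83.3°.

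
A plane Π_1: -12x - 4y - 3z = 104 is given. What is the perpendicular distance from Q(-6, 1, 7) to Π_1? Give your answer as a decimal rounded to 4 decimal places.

4.3846

n·Q − d = (-12)·(-6) + (-4)·(1) + (-3)·(7) − 104 = -57; |n| = √169.
Distance = |-57| / √169 = 57/√169 ≈ 4.3846.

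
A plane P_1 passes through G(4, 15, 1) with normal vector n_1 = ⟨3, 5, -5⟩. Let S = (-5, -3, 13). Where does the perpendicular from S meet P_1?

P_1: n_1·r = n_1·G gives 3x + 5y - 5z = 82.
Foot = S − λn with λ = (n·S − d)/|n|² = (-95 − 82)/59 = -3.
Foot = (-5, -3, 13) − (-3)·(3, 5, -5) = (4, 12, -2).

(4, 12, -2)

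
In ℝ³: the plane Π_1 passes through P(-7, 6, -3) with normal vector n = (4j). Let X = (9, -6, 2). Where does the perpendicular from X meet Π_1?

(9, 6, 2)

Π_1: n·r = n·P gives 4y = 24.
Foot = X − λn with λ = (n·X − d)/|n|² = (-24 − 24)/16 = -3.
Foot = (9, -6, 2) − (-3)·(0, 4, 0) = (9, 6, 2).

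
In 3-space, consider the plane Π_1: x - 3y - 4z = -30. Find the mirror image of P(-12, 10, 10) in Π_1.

(-8, -2, -6)

λ = (n·P − d)/|n|² = (-82 − (-30))/26 = -2.
Reflection = P − 2λn = (-12, 10, 10) − (-4)·(1, -3, -4) = (-8, -2, -6).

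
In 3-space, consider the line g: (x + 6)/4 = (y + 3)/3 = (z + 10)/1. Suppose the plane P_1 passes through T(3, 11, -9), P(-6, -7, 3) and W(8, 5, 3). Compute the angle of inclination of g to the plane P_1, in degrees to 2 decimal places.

g has direction (4, 3, 1) through (-6, -3, -10).
TP = (-9, -18, 12), TW = (5, -6, 12); a normal to P_1 is TP × TW = (-144, 168, 144).
Using T: P_1 has equation -144x + 168y + 144z = 120.
sin θ = |n·v| / (|n||v|) = |72| / (√69696 · √26) = 0.05349.
θ ≈ 3.07°.

3.07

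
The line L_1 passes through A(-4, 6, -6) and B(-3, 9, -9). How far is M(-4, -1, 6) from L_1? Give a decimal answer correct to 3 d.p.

A direction vector for L_1 is B − A = (1, 3, -3).
Taking (-4, 6, -6) on L_1 with direction v = (1, 3, -3): w = M − (-4, 6, -6) = (0, -7, 12), and w × v = (-15, 12, 7).
Distance = |w × v| / |v| = √418 / √19 ≈ 4.690.

4.690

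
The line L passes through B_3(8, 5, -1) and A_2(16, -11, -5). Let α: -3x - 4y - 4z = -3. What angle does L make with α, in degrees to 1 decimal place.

28.5

A direction vector for L is A_2 − B_3 = (8, -16, -4).
sin θ = |n·v| / (|n||v|) = |56| / (√41 · √336) = 0.47712.
θ ≈ 28.5°.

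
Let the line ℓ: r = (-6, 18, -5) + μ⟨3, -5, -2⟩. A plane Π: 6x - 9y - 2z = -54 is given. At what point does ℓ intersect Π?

(0, 8, -9)

Substitute r = (-6, 18, -5) + t(3, -5, -2) into the plane: -188 + 67t = -54, so t = 2.
Intersection: (-6, 18, -5) + 2·(3, -5, -2) = (0, 8, -9).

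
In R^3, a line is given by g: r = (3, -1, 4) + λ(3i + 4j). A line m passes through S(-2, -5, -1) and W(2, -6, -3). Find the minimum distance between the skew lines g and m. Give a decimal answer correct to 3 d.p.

5.170

A direction vector for m is W − S = (4, -1, -2).
Common perpendicular direction n = (3, 4, 0) × (4, -1, -2) = (-8, 6, -19).
With w = (-2, -5, -1) − (3, -1, 4) = (-5, -4, -5), w · n = 111.
Distance = |w · n| / |n| = |111| / √461 ≈ 5.170.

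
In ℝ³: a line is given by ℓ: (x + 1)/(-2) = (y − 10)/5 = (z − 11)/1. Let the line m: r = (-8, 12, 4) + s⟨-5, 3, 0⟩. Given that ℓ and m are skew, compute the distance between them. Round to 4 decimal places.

ℓ has direction (-2, 5, 1) through (-1, 10, 11).
Common perpendicular direction n = (-2, 5, 1) × (-5, 3, 0) = (-3, -5, 19).
With w = (-8, 12, 4) − (-1, 10, 11) = (-7, 2, -7), w · n = -122.
Distance = |w · n| / |n| = |-122| / √395 ≈ 6.1385.

6.1385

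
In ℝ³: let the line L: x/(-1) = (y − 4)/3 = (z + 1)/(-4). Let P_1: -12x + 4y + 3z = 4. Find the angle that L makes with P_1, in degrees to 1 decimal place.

L has direction (-1, 3, -4) through (0, 4, -1).
sin θ = |n·v| / (|n||v|) = |12| / (√169 · √26) = 0.18103.
θ ≈ 10.4°.

10.4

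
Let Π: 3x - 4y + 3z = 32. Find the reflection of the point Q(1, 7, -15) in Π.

(19, -17, 3)

λ = (n·Q − d)/|n|² = (-70 − 32)/34 = -3.
Reflection = Q − 2λn = (1, 7, -15) − (-6)·(3, -4, 3) = (19, -17, 3).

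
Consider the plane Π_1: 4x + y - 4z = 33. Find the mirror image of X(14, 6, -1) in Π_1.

(6, 4, 7)

λ = (n·X − d)/|n|² = (66 − 33)/33 = 1.
Reflection = X − 2λn = (14, 6, -1) − 2·(4, 1, -4) = (6, 4, 7).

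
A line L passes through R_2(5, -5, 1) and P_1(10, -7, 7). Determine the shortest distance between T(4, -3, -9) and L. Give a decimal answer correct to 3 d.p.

A direction vector for L is P_1 − R_2 = (5, -2, 6).
Taking (5, -5, 1) on L with direction v = (5, -2, 6): w = T − (5, -5, 1) = (-1, 2, -10), and w × v = (-8, -44, -8).
Distance = |w × v| / |v| = √2064 / √65 ≈ 5.635.

5.635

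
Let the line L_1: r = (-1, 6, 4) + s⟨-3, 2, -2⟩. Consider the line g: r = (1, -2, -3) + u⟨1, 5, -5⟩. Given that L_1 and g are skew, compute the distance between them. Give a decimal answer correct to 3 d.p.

10.607

Common perpendicular direction n = (-3, 2, -2) × (1, 5, -5) = (0, -17, -17).
With w = (1, -2, -3) − (-1, 6, 4) = (2, -8, -7), w · n = 255.
Distance = |w · n| / |n| = |255| / √578 ≈ 10.607.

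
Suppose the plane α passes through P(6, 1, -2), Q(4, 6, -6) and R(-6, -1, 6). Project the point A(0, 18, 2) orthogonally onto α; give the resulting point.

PQ = (-2, 5, -4), PR = (-12, -2, 8); a normal to α is PQ × PR = (32, 64, 64).
Using P: α has equation 32x + 64y + 64z = 128.
Foot = A − λn with λ = (n·A − d)/|n|² = (1280 − 128)/9216 = 1/8.
Foot = (0, 18, 2) − (1/8)·(32, 64, 64) = (-4, 10, -6).

(-4, 10, -6)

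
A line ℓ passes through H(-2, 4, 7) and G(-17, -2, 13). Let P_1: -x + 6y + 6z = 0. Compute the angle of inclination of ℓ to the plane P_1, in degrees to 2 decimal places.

A direction vector for ℓ is G − H = (-15, -6, 6).
sin θ = |n·v| / (|n||v|) = |15| / (√73 · √297) = 0.10187.
θ ≈ 5.85°.

5.85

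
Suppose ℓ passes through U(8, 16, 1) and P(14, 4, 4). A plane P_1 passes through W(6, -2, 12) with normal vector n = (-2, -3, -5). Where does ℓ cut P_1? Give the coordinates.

(10, 12, 2)

A direction vector for ℓ is P − U = (6, -12, 3).
P_1: n·r = n·W gives -2x - 3y - 5z = -66.
Substitute r = (8, 16, 1) + t(6, -12, 3) into the plane: -69 + 9t = -66, so t = 1/3.
Intersection: (8, 16, 1) + (1/3)·(6, -12, 3) = (10, 12, 2).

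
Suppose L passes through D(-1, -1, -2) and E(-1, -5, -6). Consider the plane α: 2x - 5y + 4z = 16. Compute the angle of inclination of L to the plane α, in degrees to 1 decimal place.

6.1

A direction vector for L is E − D = (0, -4, -4).
sin θ = |n·v| / (|n||v|) = |4| / (√45 · √32) = 0.10541.
θ ≈ 6.1°.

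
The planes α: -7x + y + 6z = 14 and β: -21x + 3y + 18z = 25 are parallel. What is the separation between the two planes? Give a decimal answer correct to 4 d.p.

0.6111

Rescale β by 1/3: -7x + y + 6z = 25/3. Then distance = |14 − (25/3)| / √86 ≈ 0.6111.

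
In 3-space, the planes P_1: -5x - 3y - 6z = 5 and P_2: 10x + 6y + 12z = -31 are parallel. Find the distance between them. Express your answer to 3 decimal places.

1.255

Rescale P_2 by 1/(-2): -5x - 3y - 6z = 31/2. Then distance = |5 − (31/2)| / √70 ≈ 1.255.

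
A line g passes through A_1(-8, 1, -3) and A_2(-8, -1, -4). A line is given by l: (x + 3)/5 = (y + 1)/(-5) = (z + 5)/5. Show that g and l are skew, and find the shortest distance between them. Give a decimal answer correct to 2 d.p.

4.54

A direction vector for g is A_2 − A_1 = (0, -2, -1).
l has direction (5, -5, 5) through (-3, -1, -5).
Common perpendicular direction n = (0, -2, -1) × (5, -5, 5) = (-15, -5, 10).
With w = (-3, -1, -5) − (-8, 1, -3) = (5, -2, -2), w · n = -85.
Since n ≠ 0 the lines are not parallel, and w · n = -85 ≠ 0 so they do not intersect; hence they are skew.
Distance = |w · n| / |n| = |-85| / √350 ≈ 4.54.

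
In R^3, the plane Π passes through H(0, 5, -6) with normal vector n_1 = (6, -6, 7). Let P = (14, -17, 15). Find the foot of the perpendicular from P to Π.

Π: n_1·r = n_1·H gives 6x - 6y + 7z = -72.
Foot = P − λn with λ = (n·P − d)/|n|² = (291 − (-72))/121 = 3.
Foot = (14, -17, 15) − 3·(6, -6, 7) = (-4, 1, -6).

(-4, 1, -6)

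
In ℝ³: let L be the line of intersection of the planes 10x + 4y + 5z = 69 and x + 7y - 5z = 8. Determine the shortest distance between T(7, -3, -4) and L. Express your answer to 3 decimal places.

Direction of L: (10, 4, 5) × (1, 7, -5) = (-55, 55, 66).
A point on L: solving the two plane equations with x = 1 gives (1, 6, 7).
Taking (1, 6, 7) on L with direction v = (-55, 55, 66): w = T − (1, 6, 7) = (6, -9, -11), and w × v = (11, 209, -165).
Distance = |w × v| / |v| = √71027 / √10406 ≈ 2.613.

2.613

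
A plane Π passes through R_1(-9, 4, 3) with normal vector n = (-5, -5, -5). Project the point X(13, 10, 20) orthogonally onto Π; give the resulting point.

(-2, -5, 5)

Π: n·r = n·R_1 gives -5x - 5y - 5z = 10.
Foot = X − λn with λ = (n·X − d)/|n|² = (-215 − 10)/75 = -3.
Foot = (13, 10, 20) − (-3)·(-5, -5, -5) = (-2, -5, 5).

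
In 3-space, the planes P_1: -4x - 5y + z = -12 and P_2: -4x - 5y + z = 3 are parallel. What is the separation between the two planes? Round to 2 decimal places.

Same normal n = (-4, -5, 1) with |n| = √42; distance = |-12 − 3| / |n| = 15/√42 ≈ 2.31.

2.31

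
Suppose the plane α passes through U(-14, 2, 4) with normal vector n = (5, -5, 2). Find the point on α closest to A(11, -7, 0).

α: n·r = n·U gives 5x - 5y + 2z = -72.
Foot = A − λn with λ = (n·A − d)/|n|² = (90 − (-72))/54 = 3.
Foot = (11, -7, 0) − 3·(5, -5, 2) = (-4, 8, -6).

(-4, 8, -6)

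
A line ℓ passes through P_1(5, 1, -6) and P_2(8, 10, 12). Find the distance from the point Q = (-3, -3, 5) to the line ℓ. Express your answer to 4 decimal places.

12.4499

A direction vector for ℓ is P_2 − P_1 = (3, 9, 18).
Taking (5, 1, -6) on ℓ with direction v = (3, 9, 18): w = Q − (5, 1, -6) = (-8, -4, 11), and w × v = (-171, 177, -60).
Distance = |w × v| / |v| = √64170 / √414 ≈ 12.4499.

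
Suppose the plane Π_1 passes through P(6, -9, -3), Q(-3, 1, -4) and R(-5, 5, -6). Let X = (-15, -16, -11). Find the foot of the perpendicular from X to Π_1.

PQ = (-9, 10, -1), PR = (-11, 14, -3); a normal to Π_1 is PQ × PR = (-16, -16, -16).
Using P: Π_1 has equation -16x - 16y - 16z = 96.
Foot = X − λn with λ = (n·X − d)/|n|² = (672 − 96)/768 = 3/4.
Foot = (-15, -16, -11) − (3/4)·(-16, -16, -16) = (-3, -4, 1).

(-3, -4, 1)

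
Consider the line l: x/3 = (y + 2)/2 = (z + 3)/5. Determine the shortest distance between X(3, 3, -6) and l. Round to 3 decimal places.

6.525

l has direction (3, 2, 5) through (0, -2, -3).
Taking (0, -2, -3) on l with direction v = (3, 2, 5): w = X − (0, -2, -3) = (3, 5, -3), and w × v = (31, -24, -9).
Distance = |w × v| / |v| = √1618 / √38 ≈ 6.525.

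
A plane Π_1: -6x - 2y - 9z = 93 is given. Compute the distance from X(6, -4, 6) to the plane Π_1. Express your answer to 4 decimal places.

n·X − d = (-6)·(6) + (-2)·(-4) + (-9)·(6) − 93 = -175; |n| = √121.
Distance = |-175| / √121 = 175/√121 ≈ 15.9091.

15.9091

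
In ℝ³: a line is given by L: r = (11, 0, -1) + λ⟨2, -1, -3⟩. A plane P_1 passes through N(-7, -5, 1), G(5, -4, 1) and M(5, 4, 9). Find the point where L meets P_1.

(5, 3, 8)

NG = (12, 1, 0), NM = (12, 9, 8); a normal to P_1 is NG × NM = (8, -96, 96).
Using N: P_1 has equation 8x - 96y + 96z = 520.
Substitute r = (11, 0, -1) + t(2, -1, -3) into the plane: -8 + (-176)t = 520, so t = -3.
Intersection: (11, 0, -1) + (-3)·(2, -1, -3) = (5, 3, 8).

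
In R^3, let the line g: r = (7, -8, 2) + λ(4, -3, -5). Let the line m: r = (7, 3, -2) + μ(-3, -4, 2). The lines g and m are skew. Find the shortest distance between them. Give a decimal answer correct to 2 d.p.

4.82

Common perpendicular direction n = (4, -3, -5) × (-3, -4, 2) = (-26, 7, -25).
With w = (7, 3, -2) − (7, -8, 2) = (0, 11, -4), w · n = 177.
Distance = |w · n| / |n| = |177| / √1350 ≈ 4.82.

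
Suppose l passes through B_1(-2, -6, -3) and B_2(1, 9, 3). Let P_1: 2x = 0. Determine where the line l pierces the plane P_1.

(0, 4, 1)

A direction vector for l is B_2 − B_1 = (3, 15, 6).
Substitute r = (-2, -6, -3) + t(3, 15, 6) into the plane: -4 + 6t = 0, so t = 2/3.
Intersection: (-2, -6, -3) + (2/3)·(3, 15, 6) = (0, 4, 1).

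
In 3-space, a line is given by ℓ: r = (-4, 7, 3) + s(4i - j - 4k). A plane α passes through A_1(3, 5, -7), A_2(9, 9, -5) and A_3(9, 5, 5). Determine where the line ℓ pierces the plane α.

A_1A_2 = (6, 4, 2), A_1A_3 = (6, 0, 12); a normal to α is A_1A_2 × A_1A_3 = (48, -60, -24).
Using A_1: α has equation 48x - 60y - 24z = 12.
Substitute r = (-4, 7, 3) + t(4, -1, -4) into the plane: -684 + 348t = 12, so t = 2.
Intersection: (-4, 7, 3) + 2·(4, -1, -4) = (4, 5, -5).

(4, 5, -5)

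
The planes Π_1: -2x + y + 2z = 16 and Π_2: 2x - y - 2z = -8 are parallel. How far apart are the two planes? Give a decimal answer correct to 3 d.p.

2.667

Rescale Π_2 by 1/(-1): -2x + y + 2z = 8. Then distance = |16 − 8| / √9 ≈ 2.667.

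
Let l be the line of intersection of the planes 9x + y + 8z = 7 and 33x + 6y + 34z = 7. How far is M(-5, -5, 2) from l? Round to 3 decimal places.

7.577

Direction of l: (9, 1, 8) × (33, 6, 34) = (-14, -42, 21).
A point on l: solving the two plane equations with x = 5 gives (5, 2, -5).
Taking (5, 2, -5) on l with direction v = (-14, -42, 21): w = M − (5, 2, -5) = (-10, -7, 7), and w × v = (147, 112, 322).
Distance = |w × v| / |v| = √137837 / √2401 ≈ 7.577.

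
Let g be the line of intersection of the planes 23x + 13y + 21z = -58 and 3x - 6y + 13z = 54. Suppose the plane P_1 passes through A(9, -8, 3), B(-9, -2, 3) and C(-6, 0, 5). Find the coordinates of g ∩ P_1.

(-3, -4, 3)

Direction of g: (23, 13, 21) × (3, -6, 13) = (295, -236, -177).
A point on g: solving the two plane equations with x = -18 gives (-18, 8, 12).
AB = (-18, 6, 0), AC = (-15, 8, 2); a normal to P_1 is AB × AC = (12, 36, -54).
Using A: P_1 has equation 12x + 36y - 54z = -342.
Substitute r = (-18, 8, 12) + t(295, -236, -177) into the plane: -576 + 4602t = -342, so t = 3/59.
Intersection: (-18, 8, 12) + (3/59)·(295, -236, -177) = (-3, -4, 3).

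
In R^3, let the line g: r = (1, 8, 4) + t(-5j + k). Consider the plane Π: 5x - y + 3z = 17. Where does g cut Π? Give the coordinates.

Substitute r = (1, 8, 4) + t(0, -5, 1) into the plane: 9 + 8t = 17, so t = 1.
Intersection: (1, 8, 4) + 1·(0, -5, 1) = (1, 3, 5).

(1, 3, 5)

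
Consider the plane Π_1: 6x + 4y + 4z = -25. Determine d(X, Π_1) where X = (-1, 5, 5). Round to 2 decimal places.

n·X − d = (6)·(-1) + (4)·(5) + (4)·(5) − (-25) = 59; |n| = √68.
Distance = |59| / √68 = 59/√68 ≈ 7.15.

7.15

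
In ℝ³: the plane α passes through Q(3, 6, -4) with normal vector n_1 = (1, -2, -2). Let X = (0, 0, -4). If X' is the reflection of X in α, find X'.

α: n_1·r = n_1·Q gives x - 2y - 2z = -1.
λ = (n·X − d)/|n|² = (8 − (-1))/9 = 1.
Reflection = X − 2λn = (0, 0, -4) − 2·(1, -2, -2) = (-2, 4, 0).

(-2, 4, 0)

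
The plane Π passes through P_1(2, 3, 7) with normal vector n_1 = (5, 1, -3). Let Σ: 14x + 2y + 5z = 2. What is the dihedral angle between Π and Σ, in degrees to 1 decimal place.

50.0

Π: n_1·r = n_1·P_1 gives 5x + y - 3z = -8.
cos θ = |n₁·n₂| / (|n₁||n₂|) = |57| / (√35 · √225).
θ = arccos(0.64232) ≈ 50.0°.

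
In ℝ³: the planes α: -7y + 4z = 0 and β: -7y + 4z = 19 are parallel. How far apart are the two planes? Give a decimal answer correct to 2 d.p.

Same normal n = (0, -7, 4) with |n| = √65; distance = |0 − 19| / |n| = 19/√65 ≈ 2.36.

2.36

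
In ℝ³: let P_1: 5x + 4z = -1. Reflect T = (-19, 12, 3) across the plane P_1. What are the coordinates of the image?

λ = (n·T − d)/|n|² = (-83 − (-1))/41 = -2.
Reflection = T − 2λn = (-19, 12, 3) − (-4)·(5, 0, 4) = (1, 12, 19).

(1, 12, 19)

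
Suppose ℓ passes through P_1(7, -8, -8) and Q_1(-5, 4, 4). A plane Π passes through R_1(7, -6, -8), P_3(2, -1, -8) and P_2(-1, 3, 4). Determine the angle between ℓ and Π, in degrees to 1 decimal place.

1.9

A direction vector for ℓ is Q_1 − P_1 = (-12, 12, 12).
R_1P_3 = (-5, 5, 0), R_1P_2 = (-8, 9, 12); a normal to Π is R_1P_3 × R_1P_2 = (60, 60, -5).
Using R_1: Π has equation 60x + 60y - 5z = 100.
sin θ = |n·v| / (|n||v|) = |-60| / (√7225 · √432) = 0.03396.
θ ≈ 1.9°.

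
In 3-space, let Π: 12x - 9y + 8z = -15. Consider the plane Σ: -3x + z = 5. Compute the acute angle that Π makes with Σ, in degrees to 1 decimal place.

cos θ = |n₁·n₂| / (|n₁||n₂|) = |-28| / (√289 · √10).
θ = arccos(0.52085) ≈ 58.6°.

58.6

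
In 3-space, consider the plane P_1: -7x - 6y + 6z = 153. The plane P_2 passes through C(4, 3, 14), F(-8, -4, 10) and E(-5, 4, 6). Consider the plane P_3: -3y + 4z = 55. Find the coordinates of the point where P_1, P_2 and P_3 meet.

CF = (-12, -7, -4), CE = (-9, 1, -8); a normal to P_2 is CF × CE = (60, -60, -75).
Using C: P_2 has equation 60x - 60y - 75z = -990.
Solving the 3×3 linear system -7x - 6y + 6z = 153, 60x - 60y - 75z = -990, -3y + 4z = 55 (e.g. by elimination or Cramer's rule, determinant = 3615) gives (-9, -5, 10).

(-9, -5, 10)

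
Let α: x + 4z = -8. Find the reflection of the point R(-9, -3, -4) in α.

λ = (n·R − d)/|n|² = (-25 − (-8))/17 = -1.
Reflection = R − 2λn = (-9, -3, -4) − (-2)·(1, 0, 4) = (-7, -3, 4).

(-7, -3, 4)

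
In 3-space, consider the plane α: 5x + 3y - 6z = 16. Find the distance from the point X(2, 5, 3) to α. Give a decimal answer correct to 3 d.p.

n·X − d = (5)·(2) + (3)·(5) + (-6)·(3) − 16 = -9; |n| = √70.
Distance = |-9| / √70 = 9/√70 ≈ 1.076.

1.076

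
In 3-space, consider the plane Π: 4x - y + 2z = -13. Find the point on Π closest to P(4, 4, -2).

(0, 5, -4)

Foot = P − λn with λ = (n·P − d)/|n|² = (8 − (-13))/21 = 1.
Foot = (4, 4, -2) − 1·(4, -1, 2) = (0, 5, -4).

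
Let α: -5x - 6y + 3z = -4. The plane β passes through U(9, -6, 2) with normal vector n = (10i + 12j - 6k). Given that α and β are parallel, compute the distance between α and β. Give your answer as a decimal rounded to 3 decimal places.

0.120

β: n·r = n·U gives 10x + 12y - 6z = 6.
Rescale β by 1/(-2): -5x - 6y + 3z = -3. Then distance = |-4 − (-3)| / √70 ≈ 0.120.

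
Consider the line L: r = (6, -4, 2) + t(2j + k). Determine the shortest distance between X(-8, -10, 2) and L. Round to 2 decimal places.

14.25

Taking (6, -4, 2) on L with direction v = (0, 2, 1): w = X − (6, -4, 2) = (-14, -6, 0), and w × v = (-6, 14, -28).
Distance = |w × v| / |v| = √1016 / √5 ≈ 14.25.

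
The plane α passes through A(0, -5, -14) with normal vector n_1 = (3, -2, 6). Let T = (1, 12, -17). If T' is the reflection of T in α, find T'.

α: n_1·r = n_1·A gives 3x - 2y + 6z = -74.
λ = (n·T − d)/|n|² = (-123 − (-74))/49 = -1.
Reflection = T − 2λn = (1, 12, -17) − (-2)·(3, -2, 6) = (7, 8, -5).

(7, 8, -5)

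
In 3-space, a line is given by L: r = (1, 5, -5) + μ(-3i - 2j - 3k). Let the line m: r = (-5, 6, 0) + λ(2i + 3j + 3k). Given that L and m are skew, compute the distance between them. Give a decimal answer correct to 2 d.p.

Common perpendicular direction n = (-3, -2, -3) × (2, 3, 3) = (3, 3, -5).
With w = (-5, 6, 0) − (1, 5, -5) = (-6, 1, 5), w · n = -40.
Distance = |w · n| / |n| = |-40| / √43 ≈ 6.10.

6.10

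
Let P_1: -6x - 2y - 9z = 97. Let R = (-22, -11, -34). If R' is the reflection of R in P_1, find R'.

λ = (n·R − d)/|n|² = (460 − 97)/121 = 3.
Reflection = R − 2λn = (-22, -11, -34) − 6·(-6, -2, -9) = (14, 1, 20).

(14, 1, 20)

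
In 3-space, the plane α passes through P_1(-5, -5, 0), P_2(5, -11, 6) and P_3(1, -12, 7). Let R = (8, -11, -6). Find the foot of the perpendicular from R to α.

P_1P_2 = (10, -6, 6), P_1P_3 = (6, -7, 7); a normal to α is P_1P_2 × P_1P_3 = (0, -34, -34).
Using P_1: α has equation -34y - 34z = 170.
Foot = R − λn with λ = (n·R − d)/|n|² = (578 − 170)/2312 = 3/17.
Foot = (8, -11, -6) − (3/17)·(0, -34, -34) = (8, -5, 0).

(8, -5, 0)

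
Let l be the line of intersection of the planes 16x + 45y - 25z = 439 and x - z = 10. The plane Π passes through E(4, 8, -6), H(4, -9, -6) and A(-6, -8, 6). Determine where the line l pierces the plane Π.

(4, 5, -6)

Direction of l: (16, 45, -25) × (1, 0, -1) = (-45, -9, -45).
A point on l: solving the two plane equations with x = 9 gives (9, 6, -1).
EH = (0, -17, 0), EA = (-10, -16, 12); a normal to Π is EH × EA = (-204, 0, -170).
Using E: Π has equation -204x - 170z = 204.
Substitute r = (9, 6, -1) + t(-45, -9, -45) into the plane: -1666 + 16830t = 204, so t = 1/9.
Intersection: (9, 6, -1) + (1/9)·(-45, -9, -45) = (4, 5, -6).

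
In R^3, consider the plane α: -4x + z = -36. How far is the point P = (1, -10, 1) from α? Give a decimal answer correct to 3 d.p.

8.004

n·P − d = (-4)·(1) + (0)·(-10) + (1)·(1) − (-36) = 33; |n| = √17.
Distance = |33| / √17 = 33/√17 ≈ 8.004.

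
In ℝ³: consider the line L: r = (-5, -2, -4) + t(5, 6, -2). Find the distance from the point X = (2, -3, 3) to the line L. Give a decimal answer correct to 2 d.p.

9.77

Taking (-5, -2, -4) on L with direction v = (5, 6, -2): w = X − (-5, -2, -4) = (7, -1, 7), and w × v = (-40, 49, 47).
Distance = |w × v| / |v| = √6210 / √65 ≈ 9.77.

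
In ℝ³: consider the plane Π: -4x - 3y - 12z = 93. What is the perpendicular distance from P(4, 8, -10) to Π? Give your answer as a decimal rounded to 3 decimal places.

n·P − d = (-4)·(4) + (-3)·(8) + (-12)·(-10) − 93 = -13; |n| = √169.
Distance = |-13| / √169 = 13/√169 ≈ 1.000.

1.000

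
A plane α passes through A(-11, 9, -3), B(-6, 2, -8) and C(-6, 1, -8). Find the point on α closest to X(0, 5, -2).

(-6, 5, -8)

AB = (5, -7, -5), AC = (5, -8, -5); a normal to α is AB × AC = (-5, 0, -5).
Using A: α has equation -5x - 5z = 70.
Foot = X − λn with λ = (n·X − d)/|n|² = (10 − 70)/50 = -6/5.
Foot = (0, 5, -2) − (-6/5)·(-5, 0, -5) = (-6, 5, -8).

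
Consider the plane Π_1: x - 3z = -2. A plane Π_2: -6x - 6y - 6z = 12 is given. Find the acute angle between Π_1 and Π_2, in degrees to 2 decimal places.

68.58

cos θ = |n₁·n₂| / (|n₁||n₂|) = |12| / (√10 · √108).
θ = arccos(0.36515) ≈ 68.58°.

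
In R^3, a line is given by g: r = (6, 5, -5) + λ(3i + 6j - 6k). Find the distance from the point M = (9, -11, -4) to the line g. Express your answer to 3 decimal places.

12.618

Taking (6, 5, -5) on g with direction v = (3, 6, -6): w = M − (6, 5, -5) = (3, -16, 1), and w × v = (90, 21, 66).
Distance = |w × v| / |v| = √12897 / √81 ≈ 12.618.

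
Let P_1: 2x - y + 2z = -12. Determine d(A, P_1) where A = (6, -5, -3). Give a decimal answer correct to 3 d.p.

n·A − d = (2)·(6) + (-1)·(-5) + (2)·(-3) − (-12) = 23; |n| = √9.
Distance = |23| / √9 = 23/√9 ≈ 7.667.

7.667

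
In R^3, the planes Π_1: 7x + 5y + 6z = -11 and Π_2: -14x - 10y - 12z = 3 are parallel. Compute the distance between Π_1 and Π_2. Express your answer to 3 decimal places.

0.906

Rescale Π_2 by 1/(-2): 7x + 5y + 6z = -3/2. Then distance = |-11 − (-3/2)| / √110 ≈ 0.906.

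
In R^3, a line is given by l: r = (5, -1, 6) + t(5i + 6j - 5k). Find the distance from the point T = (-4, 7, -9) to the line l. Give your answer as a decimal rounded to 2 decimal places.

Taking (5, -1, 6) on l with direction v = (5, 6, -5): w = T − (5, -1, 6) = (-9, 8, -15), and w × v = (50, -120, -94).
Distance = |w × v| / |v| = √25736 / √86 ≈ 17.30.

17.30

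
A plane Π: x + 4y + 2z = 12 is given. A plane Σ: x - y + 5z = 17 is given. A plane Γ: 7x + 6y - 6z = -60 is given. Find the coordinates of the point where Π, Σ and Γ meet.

Solving the 3×3 linear system x + 4y + 2z = 12, x - y + 5z = 17, 7x + 6y - 6z = -60 (e.g. by elimination or Cramer's rule, determinant = 166) gives (-6, 2, 5).

(-6, 2, 5)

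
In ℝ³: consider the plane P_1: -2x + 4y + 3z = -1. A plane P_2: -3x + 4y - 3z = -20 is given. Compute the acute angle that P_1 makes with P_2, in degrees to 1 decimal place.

65.5

cos θ = |n₁·n₂| / (|n₁||n₂|) = |13| / (√29 · √34).
θ = arccos(0.41400) ≈ 65.5°.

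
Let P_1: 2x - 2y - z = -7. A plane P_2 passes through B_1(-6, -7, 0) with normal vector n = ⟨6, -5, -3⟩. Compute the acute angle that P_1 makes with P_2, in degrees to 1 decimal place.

5.1

P_2: n·r = n·B_1 gives 6x - 5y - 3z = -1.
cos θ = |n₁·n₂| / (|n₁||n₂|) = |25| / (√9 · √70).
θ = arccos(0.99602) ≈ 5.1°.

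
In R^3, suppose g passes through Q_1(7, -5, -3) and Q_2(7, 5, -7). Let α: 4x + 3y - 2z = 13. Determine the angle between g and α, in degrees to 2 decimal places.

40.93

A direction vector for g is Q_2 − Q_1 = (0, 10, -4).
sin θ = |n·v| / (|n||v|) = |38| / (√29 · √116) = 0.65517.
θ ≈ 40.93°.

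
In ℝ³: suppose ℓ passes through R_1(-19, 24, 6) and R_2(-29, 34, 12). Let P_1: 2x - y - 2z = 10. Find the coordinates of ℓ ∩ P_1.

A direction vector for ℓ is R_2 − R_1 = (-10, 10, 6).
Substitute r = (-19, 24, 6) + t(-10, 10, 6) into the plane: -74 + (-42)t = 10, so t = -2.
Intersection: (-19, 24, 6) + (-2)·(-10, 10, 6) = (1, 4, -6).

(1, 4, -6)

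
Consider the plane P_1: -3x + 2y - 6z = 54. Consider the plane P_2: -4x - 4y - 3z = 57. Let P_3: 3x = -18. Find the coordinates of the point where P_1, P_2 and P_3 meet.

Solving the 3×3 linear system -3x + 2y - 6z = 54, -4x - 4y - 3z = 57, 3x = -18 (e.g. by elimination or Cramer's rule, determinant = -90) gives (-6, -3, -7).

(-6, -3, -7)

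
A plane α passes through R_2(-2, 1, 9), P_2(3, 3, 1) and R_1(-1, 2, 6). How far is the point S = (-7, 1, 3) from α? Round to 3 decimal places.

3.556

R_2P_2 = (5, 2, -8), R_2R_1 = (1, 1, -3); a normal to α is R_2P_2 × R_2R_1 = (2, 7, 3).
Using R_2: α has equation 2x + 7y + 3z = 30.
n·S − d = (2)·(-7) + (7)·(1) + (3)·(3) − 30 = -28; |n| = √62.
Distance = |-28| / √62 = 28/√62 ≈ 3.556.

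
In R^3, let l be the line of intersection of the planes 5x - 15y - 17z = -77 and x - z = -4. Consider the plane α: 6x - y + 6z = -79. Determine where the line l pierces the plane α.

Direction of l: (5, -15, -17) × (1, 0, -1) = (15, -12, 15).
A point on l: solving the two plane equations with x = -23 gives (-23, 19, -19).
Substitute r = (-23, 19, -19) + t(15, -12, 15) into the plane: -271 + 192t = -79, so t = 1.
Intersection: (-23, 19, -19) + 1·(15, -12, 15) = (-8, 7, -4).

(-8, 7, -4)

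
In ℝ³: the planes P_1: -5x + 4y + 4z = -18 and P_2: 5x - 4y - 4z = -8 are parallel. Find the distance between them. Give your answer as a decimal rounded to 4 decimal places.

3.4438

Rescale P_2 by 1/(-1): -5x + 4y + 4z = 8. Then distance = |-18 − 8| / √57 ≈ 3.4438.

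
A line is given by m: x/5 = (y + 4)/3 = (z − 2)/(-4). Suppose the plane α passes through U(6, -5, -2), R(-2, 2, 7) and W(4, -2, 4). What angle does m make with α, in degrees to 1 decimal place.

m has direction (5, 3, -4) through (0, -4, 2).
UR = (-8, 7, 9), UW = (-2, 3, 6); a normal to α is UR × UW = (15, 30, -10).
Using U: α has equation 15x + 30y - 10z = -40.
sin θ = |n·v| / (|n||v|) = |205| / (√1225 · √50) = 0.82833.
θ ≈ 55.9°.

55.9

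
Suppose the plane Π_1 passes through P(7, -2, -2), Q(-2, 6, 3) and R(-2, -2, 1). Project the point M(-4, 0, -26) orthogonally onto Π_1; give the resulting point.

PQ = (-9, 8, 5), PR = (-9, 0, 3); a normal to Π_1 is PQ × PR = (24, -18, 72).
Using P: Π_1 has equation 24x - 18y + 72z = 60.
Foot = M − λn with λ = (n·M − d)/|n|² = (-1968 − 60)/6084 = -1/3.
Foot = (-4, 0, -26) − (-1/3)·(24, -18, 72) = (4, -6, -2).

(4, -6, -2)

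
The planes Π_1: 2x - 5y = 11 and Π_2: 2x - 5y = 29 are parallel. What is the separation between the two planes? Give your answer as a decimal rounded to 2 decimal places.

Same normal n = (2, -5, 0) with |n| = √29; distance = |11 − 29| / |n| = 18/√29 ≈ 3.34.

3.34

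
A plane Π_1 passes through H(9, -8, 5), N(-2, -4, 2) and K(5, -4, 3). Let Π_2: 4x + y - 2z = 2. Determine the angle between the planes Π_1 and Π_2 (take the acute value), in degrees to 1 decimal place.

HN = (-11, 4, -3), HK = (-4, 4, -2); a normal to Π_1 is HN × HK = (4, -10, -28).
Using H: Π_1 has equation 4x - 10y - 28z = -24.
cos θ = |n₁·n₂| / (|n₁||n₂|) = |62| / (√900 · √21).
θ = arccos(0.45098) ≈ 63.2°.

63.2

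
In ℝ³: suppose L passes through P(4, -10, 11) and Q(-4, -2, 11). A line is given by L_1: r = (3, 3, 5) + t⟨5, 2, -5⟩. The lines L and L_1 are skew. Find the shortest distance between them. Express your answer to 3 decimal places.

A direction vector for L is Q − P = (-8, 8, 0).
Common perpendicular direction n = (-8, 8, 0) × (5, 2, -5) = (-40, -40, -56).
With w = (3, 3, 5) − (4, -10, 11) = (-1, 13, -6), w · n = -144.
Distance = |w · n| / |n| = |-144| / √6336 ≈ 1.809.

1.809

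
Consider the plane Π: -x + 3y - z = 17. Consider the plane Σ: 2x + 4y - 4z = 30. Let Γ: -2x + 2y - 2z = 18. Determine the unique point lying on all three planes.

Solving the 3×3 linear system -x + 3y - z = 17, 2x + 4y - 4z = 30, -2x + 2y - 2z = 18 (e.g. by elimination or Cramer's rule, determinant = 24) gives (-1, 4, -4).

(-1, 4, -4)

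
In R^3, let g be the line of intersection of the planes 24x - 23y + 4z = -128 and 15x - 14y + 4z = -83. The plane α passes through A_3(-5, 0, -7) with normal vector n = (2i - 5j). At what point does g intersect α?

Direction of g: (24, -23, 4) × (15, -14, 4) = (-36, -36, 9).
A point on g: solving the two plane equations with x = -21 gives (-21, -16, 2).
α: n·r = n·A_3 gives 2x - 5y = -10.
Substitute r = (-21, -16, 2) + t(-36, -36, 9) into the plane: 38 + 108t = -10, so t = -4/9.
Intersection: (-21, -16, 2) + (-4/9)·(-36, -36, 9) = (-5, 0, -2).

(-5, 0, -2)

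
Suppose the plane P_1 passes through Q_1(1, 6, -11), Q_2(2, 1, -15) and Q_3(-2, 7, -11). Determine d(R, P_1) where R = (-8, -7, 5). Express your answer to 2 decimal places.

22.05

Q_1Q_2 = (1, -5, -4), Q_1Q_3 = (-3, 1, 0); a normal to P_1 is Q_1Q_2 × Q_1Q_3 = (4, 12, -14).
Using Q_1: P_1 has equation 4x + 12y - 14z = 230.
n·R − d = (4)·(-8) + (12)·(-7) + (-14)·(5) − 230 = -416; |n| = √356.
Distance = |-416| / √356 = 416/√356 ≈ 22.05.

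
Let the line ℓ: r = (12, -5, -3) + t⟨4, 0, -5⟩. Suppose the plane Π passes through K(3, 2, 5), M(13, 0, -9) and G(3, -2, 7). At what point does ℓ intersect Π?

KM = (10, -2, -14), KG = (0, -4, 2); a normal to Π is KM × KG = (-60, -20, -40).
Using K: Π has equation -60x - 20y - 40z = -420.
Substitute r = (12, -5, -3) + t(4, 0, -5) into the plane: -500 + (-40)t = -420, so t = -2.
Intersection: (12, -5, -3) + (-2)·(4, 0, -5) = (4, -5, 7).

(4, -5, 7)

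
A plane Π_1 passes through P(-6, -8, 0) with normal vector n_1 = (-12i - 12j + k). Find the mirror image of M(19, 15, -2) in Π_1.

Π_1: n_1·r = n_1·P gives -12x - 12y + z = 168.
λ = (n·M − d)/|n|² = (-410 − 168)/289 = -2.
Reflection = M − 2λn = (19, 15, -2) − (-4)·(-12, -12, 1) = (-29, -33, 2).

(-29, -33, 2)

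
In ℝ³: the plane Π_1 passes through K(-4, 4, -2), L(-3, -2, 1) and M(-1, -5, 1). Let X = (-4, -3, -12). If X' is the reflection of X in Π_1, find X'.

(8, 5, 0)

KL = (1, -6, 3), KM = (3, -9, 3); a normal to Π_1 is KL × KM = (9, 6, 9).
Using K: Π_1 has equation 9x + 6y + 9z = -30.
λ = (n·X − d)/|n|² = (-162 − (-30))/198 = -2/3.
Reflection = X − 2λn = (-4, -3, -12) − (-4/3)·(9, 6, 9) = (8, 5, 0).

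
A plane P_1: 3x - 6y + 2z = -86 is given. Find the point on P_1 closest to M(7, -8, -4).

Foot = M − λn with λ = (n·M − d)/|n|² = (61 − (-86))/49 = 3.
Foot = (7, -8, -4) − 3·(3, -6, 2) = (-2, 10, -10).

(-2, 10, -10)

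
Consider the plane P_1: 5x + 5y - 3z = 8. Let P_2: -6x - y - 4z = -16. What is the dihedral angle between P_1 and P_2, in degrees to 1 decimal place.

65.7

cos θ = |n₁·n₂| / (|n₁||n₂|) = |-23| / (√59 · √53).
θ = arccos(0.41130) ≈ 65.7°.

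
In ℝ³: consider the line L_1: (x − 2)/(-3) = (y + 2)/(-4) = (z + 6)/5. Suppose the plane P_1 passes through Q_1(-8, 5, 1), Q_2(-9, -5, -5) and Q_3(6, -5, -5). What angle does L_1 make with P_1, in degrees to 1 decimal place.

63.8

L_1 has direction (-3, -4, 5) through (2, -2, -6).
Q_1Q_2 = (-1, -10, -6), Q_1Q_3 = (14, -10, -6); a normal to P_1 is Q_1Q_2 × Q_1Q_3 = (0, -90, 150).
Using Q_1: P_1 has equation -90y + 150z = -300.
sin θ = |n·v| / (|n||v|) = |1110| / (√30600 · √50) = 0.89738.
θ ≈ 63.8°.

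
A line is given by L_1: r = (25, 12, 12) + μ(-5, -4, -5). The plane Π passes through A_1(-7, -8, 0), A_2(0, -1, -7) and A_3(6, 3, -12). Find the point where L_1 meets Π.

(5, -4, -8)

A_1A_2 = (7, 7, -7), A_1A_3 = (13, 11, -12); a normal to Π is A_1A_2 × A_1A_3 = (-7, -7, -14).
Using A_1: Π has equation -7x - 7y - 14z = 105.
Substitute r = (25, 12, 12) + t(-5, -4, -5) into the plane: -427 + 133t = 105, so t = 4.
Intersection: (25, 12, 12) + 4·(-5, -4, -5) = (5, -4, -8).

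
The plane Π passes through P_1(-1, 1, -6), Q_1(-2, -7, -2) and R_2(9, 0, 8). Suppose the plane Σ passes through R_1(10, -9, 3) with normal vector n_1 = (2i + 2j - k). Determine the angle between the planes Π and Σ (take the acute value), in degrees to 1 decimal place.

P_1Q_1 = (-1, -8, 4), P_1R_2 = (10, -1, 14); a normal to Π is P_1Q_1 × P_1R_2 = (-108, 54, 81).
Using P_1: Π has equation -108x + 54y + 81z = -324.
Σ: n_1·r = n_1·R_1 gives 2x + 2y - z = -1.
cos θ = |n₁·n₂| / (|n₁||n₂|) = |-189| / (√21141 · √9).
θ = arccos(0.43329) ≈ 64.3°.

64.3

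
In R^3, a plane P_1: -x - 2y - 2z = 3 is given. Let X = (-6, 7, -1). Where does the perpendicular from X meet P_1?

(-7, 5, -3)

Foot = X − λn with λ = (n·X − d)/|n|² = (-6 − 3)/9 = -1.
Foot = (-6, 7, -1) − (-1)·(-1, -2, -2) = (-7, 5, -3).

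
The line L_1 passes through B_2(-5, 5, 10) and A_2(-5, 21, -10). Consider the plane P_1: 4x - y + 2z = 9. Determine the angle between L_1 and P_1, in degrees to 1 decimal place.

28.5

A direction vector for L_1 is A_2 − B_2 = (0, 16, -20).
sin θ = |n·v| / (|n||v|) = |-56| / (√21 · √656) = 0.47712.
θ ≈ 28.5°.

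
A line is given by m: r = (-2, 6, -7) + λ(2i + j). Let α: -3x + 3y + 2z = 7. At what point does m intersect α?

Substitute r = (-2, 6, -7) + t(2, 1, 0) into the plane: 10 + (-3)t = 7, so t = 1.
Intersection: (-2, 6, -7) + 1·(2, 1, 0) = (0, 7, -7).

(0, 7, -7)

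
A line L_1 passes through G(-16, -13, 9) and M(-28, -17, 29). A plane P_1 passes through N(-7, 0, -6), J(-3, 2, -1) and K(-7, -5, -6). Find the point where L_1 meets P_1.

(-7, -10, -6)

A direction vector for L_1 is M − G = (-12, -4, 20).
NJ = (4, 2, 5), NK = (0, -5, 0); a normal to P_1 is NJ × NK = (25, 0, -20).
Using N: P_1 has equation 25x - 20z = -55.
Substitute r = (-16, -13, 9) + t(-12, -4, 20) into the plane: -580 + (-700)t = -55, so t = -3/4.
Intersection: (-16, -13, 9) + (-3/4)·(-12, -4, 20) = (-7, -10, -6).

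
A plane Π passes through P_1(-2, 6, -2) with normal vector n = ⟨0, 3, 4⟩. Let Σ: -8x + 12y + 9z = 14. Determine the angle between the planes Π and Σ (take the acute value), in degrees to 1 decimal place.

Π: n·r = n·P_1 gives 3y + 4z = 10.
cos θ = |n₁·n₂| / (|n₁||n₂|) = |72| / (√25 · √289).
θ = arccos(0.84706) ≈ 32.1°.

32.1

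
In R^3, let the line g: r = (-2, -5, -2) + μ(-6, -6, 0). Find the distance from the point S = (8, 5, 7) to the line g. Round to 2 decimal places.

9.00

Taking (-2, -5, -2) on g with direction v = (-6, -6, 0): w = S − (-2, -5, -2) = (10, 10, 9), and w × v = (54, -54, 0).
Distance = |w × v| / |v| = √5832 / √72 ≈ 9.00.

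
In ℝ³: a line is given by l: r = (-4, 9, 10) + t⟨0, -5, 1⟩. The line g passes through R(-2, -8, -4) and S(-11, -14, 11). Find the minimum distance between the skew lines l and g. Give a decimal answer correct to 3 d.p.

7.784

A direction vector for g is S − R = (-9, -6, 15).
Common perpendicular direction n = (0, -5, 1) × (-9, -6, 15) = (-69, -9, -45).
With w = (-2, -8, -4) − (-4, 9, 10) = (2, -17, -14), w · n = 645.
Distance = |w · n| / |n| = |645| / √6867 ≈ 7.784.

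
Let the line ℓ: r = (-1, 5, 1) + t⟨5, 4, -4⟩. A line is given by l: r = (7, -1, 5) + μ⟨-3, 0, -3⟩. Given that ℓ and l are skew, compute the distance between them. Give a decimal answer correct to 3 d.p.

6.585

Common perpendicular direction n = (5, 4, -4) × (-3, 0, -3) = (-12, 27, 12).
With w = (7, -1, 5) − (-1, 5, 1) = (8, -6, 4), w · n = -210.
Distance = |w · n| / |n| = |-210| / √1017 ≈ 6.585.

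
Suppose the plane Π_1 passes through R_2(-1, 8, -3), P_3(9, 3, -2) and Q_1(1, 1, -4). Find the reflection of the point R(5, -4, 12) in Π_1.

R_2P_3 = (10, -5, 1), R_2Q_1 = (2, -7, -1); a normal to Π_1 is R_2P_3 × R_2Q_1 = (12, 12, -60).
Using R_2: Π_1 has equation 12x + 12y - 60z = 264.
λ = (n·R − d)/|n|² = (-708 − 264)/3888 = -1/4.
Reflection = R − 2λn = (5, -4, 12) − (-1/2)·(12, 12, -60) = (11, 2, -18).

(11, 2, -18)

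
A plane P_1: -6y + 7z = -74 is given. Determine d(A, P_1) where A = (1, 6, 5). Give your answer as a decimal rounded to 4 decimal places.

7.9180

n·A − d = (0)·(1) + (-6)·(6) + (7)·(5) − (-74) = 73; |n| = √85.
Distance = |73| / √85 = 73/√85 ≈ 7.9180.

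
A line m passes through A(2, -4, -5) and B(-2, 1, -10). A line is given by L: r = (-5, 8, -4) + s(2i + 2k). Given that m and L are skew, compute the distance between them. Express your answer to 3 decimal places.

7.281

A direction vector for m is B − A = (-4, 5, -5).
Common perpendicular direction n = (-4, 5, -5) × (2, 0, 2) = (10, -2, -10).
With w = (-5, 8, -4) − (2, -4, -5) = (-7, 12, 1), w · n = -104.
Distance = |w · n| / |n| = |-104| / √204 ≈ 7.281.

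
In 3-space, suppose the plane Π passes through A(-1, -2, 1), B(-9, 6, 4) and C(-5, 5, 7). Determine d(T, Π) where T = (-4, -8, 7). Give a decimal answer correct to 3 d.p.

8.647

AB = (-8, 8, 3), AC = (-4, 7, 6); a normal to Π is AB × AC = (27, 36, -24).
Using A: Π has equation 27x + 36y - 24z = -123.
n·T − d = (27)·(-4) + (36)·(-8) + (-24)·(7) − (-123) = -441; |n| = √2601.
Distance = |-441| / √2601 = 441/√2601 ≈ 8.647.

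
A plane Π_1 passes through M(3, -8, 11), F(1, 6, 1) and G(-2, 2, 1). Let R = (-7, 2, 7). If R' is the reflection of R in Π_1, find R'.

MF = (-2, 14, -10), MG = (-5, 10, -10); a normal to Π_1 is MF × MG = (-40, 30, 50).
Using M: Π_1 has equation -40x + 30y + 50z = 190.
λ = (n·R − d)/|n|² = (690 − 190)/5000 = 1/10.
Reflection = R − 2λn = (-7, 2, 7) − (1/5)·(-40, 30, 50) = (1, -4, -3).

(1, -4, -3)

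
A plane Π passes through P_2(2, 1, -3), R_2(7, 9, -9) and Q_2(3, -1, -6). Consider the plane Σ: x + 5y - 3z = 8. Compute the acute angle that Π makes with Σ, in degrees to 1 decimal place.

75.0

P_2R_2 = (5, 8, -6), P_2Q_2 = (1, -2, -3); a normal to Π is P_2R_2 × P_2Q_2 = (-36, 9, -18).
Using P_2: Π has equation -36x + 9y - 18z = -9.
cos θ = |n₁·n₂| / (|n₁||n₂|) = |63| / (√1701 · √35).
θ = arccos(0.25820) ≈ 75.0°.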